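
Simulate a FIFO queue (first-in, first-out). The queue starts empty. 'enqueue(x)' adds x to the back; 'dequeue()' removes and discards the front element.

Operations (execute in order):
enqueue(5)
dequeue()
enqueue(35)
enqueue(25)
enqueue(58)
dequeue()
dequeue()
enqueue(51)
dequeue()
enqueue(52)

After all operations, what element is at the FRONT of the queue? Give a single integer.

Answer: 51

Derivation:
enqueue(5): queue = [5]
dequeue(): queue = []
enqueue(35): queue = [35]
enqueue(25): queue = [35, 25]
enqueue(58): queue = [35, 25, 58]
dequeue(): queue = [25, 58]
dequeue(): queue = [58]
enqueue(51): queue = [58, 51]
dequeue(): queue = [51]
enqueue(52): queue = [51, 52]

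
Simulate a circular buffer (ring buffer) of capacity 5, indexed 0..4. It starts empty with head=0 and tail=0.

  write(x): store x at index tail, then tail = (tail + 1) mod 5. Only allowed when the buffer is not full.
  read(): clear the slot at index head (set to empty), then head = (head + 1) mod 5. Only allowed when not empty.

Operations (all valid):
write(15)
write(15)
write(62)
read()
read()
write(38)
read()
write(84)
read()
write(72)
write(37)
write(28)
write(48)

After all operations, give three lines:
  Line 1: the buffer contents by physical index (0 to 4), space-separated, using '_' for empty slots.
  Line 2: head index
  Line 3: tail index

Answer: 72 37 28 48 84
4
4

Derivation:
write(15): buf=[15 _ _ _ _], head=0, tail=1, size=1
write(15): buf=[15 15 _ _ _], head=0, tail=2, size=2
write(62): buf=[15 15 62 _ _], head=0, tail=3, size=3
read(): buf=[_ 15 62 _ _], head=1, tail=3, size=2
read(): buf=[_ _ 62 _ _], head=2, tail=3, size=1
write(38): buf=[_ _ 62 38 _], head=2, tail=4, size=2
read(): buf=[_ _ _ 38 _], head=3, tail=4, size=1
write(84): buf=[_ _ _ 38 84], head=3, tail=0, size=2
read(): buf=[_ _ _ _ 84], head=4, tail=0, size=1
write(72): buf=[72 _ _ _ 84], head=4, tail=1, size=2
write(37): buf=[72 37 _ _ 84], head=4, tail=2, size=3
write(28): buf=[72 37 28 _ 84], head=4, tail=3, size=4
write(48): buf=[72 37 28 48 84], head=4, tail=4, size=5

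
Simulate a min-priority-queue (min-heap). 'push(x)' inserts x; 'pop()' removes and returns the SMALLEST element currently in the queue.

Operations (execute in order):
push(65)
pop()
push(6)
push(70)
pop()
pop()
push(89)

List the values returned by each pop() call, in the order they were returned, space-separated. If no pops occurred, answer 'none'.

push(65): heap contents = [65]
pop() → 65: heap contents = []
push(6): heap contents = [6]
push(70): heap contents = [6, 70]
pop() → 6: heap contents = [70]
pop() → 70: heap contents = []
push(89): heap contents = [89]

Answer: 65 6 70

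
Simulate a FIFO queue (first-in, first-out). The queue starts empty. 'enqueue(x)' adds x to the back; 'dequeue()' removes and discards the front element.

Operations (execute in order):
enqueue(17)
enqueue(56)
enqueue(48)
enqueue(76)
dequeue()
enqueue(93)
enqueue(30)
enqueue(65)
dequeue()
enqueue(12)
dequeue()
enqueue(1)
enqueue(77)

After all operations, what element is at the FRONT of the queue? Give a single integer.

enqueue(17): queue = [17]
enqueue(56): queue = [17, 56]
enqueue(48): queue = [17, 56, 48]
enqueue(76): queue = [17, 56, 48, 76]
dequeue(): queue = [56, 48, 76]
enqueue(93): queue = [56, 48, 76, 93]
enqueue(30): queue = [56, 48, 76, 93, 30]
enqueue(65): queue = [56, 48, 76, 93, 30, 65]
dequeue(): queue = [48, 76, 93, 30, 65]
enqueue(12): queue = [48, 76, 93, 30, 65, 12]
dequeue(): queue = [76, 93, 30, 65, 12]
enqueue(1): queue = [76, 93, 30, 65, 12, 1]
enqueue(77): queue = [76, 93, 30, 65, 12, 1, 77]

Answer: 76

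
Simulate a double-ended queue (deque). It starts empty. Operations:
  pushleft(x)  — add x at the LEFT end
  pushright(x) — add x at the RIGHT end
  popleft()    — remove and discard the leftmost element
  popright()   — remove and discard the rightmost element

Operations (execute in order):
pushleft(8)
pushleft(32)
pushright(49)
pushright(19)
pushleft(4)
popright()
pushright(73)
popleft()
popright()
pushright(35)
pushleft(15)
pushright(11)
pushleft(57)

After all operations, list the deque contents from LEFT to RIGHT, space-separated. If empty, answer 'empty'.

Answer: 57 15 32 8 49 35 11

Derivation:
pushleft(8): [8]
pushleft(32): [32, 8]
pushright(49): [32, 8, 49]
pushright(19): [32, 8, 49, 19]
pushleft(4): [4, 32, 8, 49, 19]
popright(): [4, 32, 8, 49]
pushright(73): [4, 32, 8, 49, 73]
popleft(): [32, 8, 49, 73]
popright(): [32, 8, 49]
pushright(35): [32, 8, 49, 35]
pushleft(15): [15, 32, 8, 49, 35]
pushright(11): [15, 32, 8, 49, 35, 11]
pushleft(57): [57, 15, 32, 8, 49, 35, 11]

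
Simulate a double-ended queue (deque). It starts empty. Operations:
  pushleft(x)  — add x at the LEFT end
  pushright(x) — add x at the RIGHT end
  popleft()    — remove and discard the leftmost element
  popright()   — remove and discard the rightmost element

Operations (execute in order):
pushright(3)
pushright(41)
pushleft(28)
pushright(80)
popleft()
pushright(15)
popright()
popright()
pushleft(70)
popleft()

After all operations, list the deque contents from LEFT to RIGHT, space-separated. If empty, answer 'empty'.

Answer: 3 41

Derivation:
pushright(3): [3]
pushright(41): [3, 41]
pushleft(28): [28, 3, 41]
pushright(80): [28, 3, 41, 80]
popleft(): [3, 41, 80]
pushright(15): [3, 41, 80, 15]
popright(): [3, 41, 80]
popright(): [3, 41]
pushleft(70): [70, 3, 41]
popleft(): [3, 41]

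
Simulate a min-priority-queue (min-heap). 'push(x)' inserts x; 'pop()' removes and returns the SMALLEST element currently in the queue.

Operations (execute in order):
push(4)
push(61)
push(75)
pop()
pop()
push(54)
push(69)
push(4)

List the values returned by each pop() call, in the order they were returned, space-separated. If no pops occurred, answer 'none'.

Answer: 4 61

Derivation:
push(4): heap contents = [4]
push(61): heap contents = [4, 61]
push(75): heap contents = [4, 61, 75]
pop() → 4: heap contents = [61, 75]
pop() → 61: heap contents = [75]
push(54): heap contents = [54, 75]
push(69): heap contents = [54, 69, 75]
push(4): heap contents = [4, 54, 69, 75]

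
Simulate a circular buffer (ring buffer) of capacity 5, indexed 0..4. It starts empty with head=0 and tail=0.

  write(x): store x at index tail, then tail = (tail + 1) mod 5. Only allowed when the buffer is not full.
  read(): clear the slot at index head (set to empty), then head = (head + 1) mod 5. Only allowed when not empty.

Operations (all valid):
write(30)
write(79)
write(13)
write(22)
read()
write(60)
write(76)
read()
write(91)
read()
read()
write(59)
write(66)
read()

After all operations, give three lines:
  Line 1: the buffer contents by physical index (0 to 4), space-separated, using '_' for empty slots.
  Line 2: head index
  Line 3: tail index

Answer: 76 91 59 66 _
0
4

Derivation:
write(30): buf=[30 _ _ _ _], head=0, tail=1, size=1
write(79): buf=[30 79 _ _ _], head=0, tail=2, size=2
write(13): buf=[30 79 13 _ _], head=0, tail=3, size=3
write(22): buf=[30 79 13 22 _], head=0, tail=4, size=4
read(): buf=[_ 79 13 22 _], head=1, tail=4, size=3
write(60): buf=[_ 79 13 22 60], head=1, tail=0, size=4
write(76): buf=[76 79 13 22 60], head=1, tail=1, size=5
read(): buf=[76 _ 13 22 60], head=2, tail=1, size=4
write(91): buf=[76 91 13 22 60], head=2, tail=2, size=5
read(): buf=[76 91 _ 22 60], head=3, tail=2, size=4
read(): buf=[76 91 _ _ 60], head=4, tail=2, size=3
write(59): buf=[76 91 59 _ 60], head=4, tail=3, size=4
write(66): buf=[76 91 59 66 60], head=4, tail=4, size=5
read(): buf=[76 91 59 66 _], head=0, tail=4, size=4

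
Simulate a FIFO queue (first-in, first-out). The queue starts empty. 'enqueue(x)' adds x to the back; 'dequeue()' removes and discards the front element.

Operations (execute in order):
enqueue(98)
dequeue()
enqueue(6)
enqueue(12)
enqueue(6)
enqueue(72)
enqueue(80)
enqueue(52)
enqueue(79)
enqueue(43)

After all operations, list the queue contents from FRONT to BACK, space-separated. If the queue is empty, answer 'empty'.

Answer: 6 12 6 72 80 52 79 43

Derivation:
enqueue(98): [98]
dequeue(): []
enqueue(6): [6]
enqueue(12): [6, 12]
enqueue(6): [6, 12, 6]
enqueue(72): [6, 12, 6, 72]
enqueue(80): [6, 12, 6, 72, 80]
enqueue(52): [6, 12, 6, 72, 80, 52]
enqueue(79): [6, 12, 6, 72, 80, 52, 79]
enqueue(43): [6, 12, 6, 72, 80, 52, 79, 43]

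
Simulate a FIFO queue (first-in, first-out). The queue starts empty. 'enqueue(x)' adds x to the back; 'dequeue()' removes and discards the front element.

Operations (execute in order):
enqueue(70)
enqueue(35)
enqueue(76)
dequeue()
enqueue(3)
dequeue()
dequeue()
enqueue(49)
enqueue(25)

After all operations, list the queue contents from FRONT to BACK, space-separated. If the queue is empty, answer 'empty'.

enqueue(70): [70]
enqueue(35): [70, 35]
enqueue(76): [70, 35, 76]
dequeue(): [35, 76]
enqueue(3): [35, 76, 3]
dequeue(): [76, 3]
dequeue(): [3]
enqueue(49): [3, 49]
enqueue(25): [3, 49, 25]

Answer: 3 49 25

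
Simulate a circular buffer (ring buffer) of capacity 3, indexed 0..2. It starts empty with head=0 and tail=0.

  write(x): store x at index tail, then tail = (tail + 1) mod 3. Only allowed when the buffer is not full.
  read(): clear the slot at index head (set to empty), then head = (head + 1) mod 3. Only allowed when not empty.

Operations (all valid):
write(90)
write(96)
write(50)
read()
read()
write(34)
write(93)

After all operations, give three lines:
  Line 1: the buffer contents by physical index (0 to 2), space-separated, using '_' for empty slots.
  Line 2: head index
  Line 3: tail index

Answer: 34 93 50
2
2

Derivation:
write(90): buf=[90 _ _], head=0, tail=1, size=1
write(96): buf=[90 96 _], head=0, tail=2, size=2
write(50): buf=[90 96 50], head=0, tail=0, size=3
read(): buf=[_ 96 50], head=1, tail=0, size=2
read(): buf=[_ _ 50], head=2, tail=0, size=1
write(34): buf=[34 _ 50], head=2, tail=1, size=2
write(93): buf=[34 93 50], head=2, tail=2, size=3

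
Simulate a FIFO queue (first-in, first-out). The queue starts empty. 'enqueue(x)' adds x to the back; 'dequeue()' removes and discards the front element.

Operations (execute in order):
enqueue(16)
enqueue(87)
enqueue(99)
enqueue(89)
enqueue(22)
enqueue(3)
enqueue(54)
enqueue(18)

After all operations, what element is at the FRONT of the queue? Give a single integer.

Answer: 16

Derivation:
enqueue(16): queue = [16]
enqueue(87): queue = [16, 87]
enqueue(99): queue = [16, 87, 99]
enqueue(89): queue = [16, 87, 99, 89]
enqueue(22): queue = [16, 87, 99, 89, 22]
enqueue(3): queue = [16, 87, 99, 89, 22, 3]
enqueue(54): queue = [16, 87, 99, 89, 22, 3, 54]
enqueue(18): queue = [16, 87, 99, 89, 22, 3, 54, 18]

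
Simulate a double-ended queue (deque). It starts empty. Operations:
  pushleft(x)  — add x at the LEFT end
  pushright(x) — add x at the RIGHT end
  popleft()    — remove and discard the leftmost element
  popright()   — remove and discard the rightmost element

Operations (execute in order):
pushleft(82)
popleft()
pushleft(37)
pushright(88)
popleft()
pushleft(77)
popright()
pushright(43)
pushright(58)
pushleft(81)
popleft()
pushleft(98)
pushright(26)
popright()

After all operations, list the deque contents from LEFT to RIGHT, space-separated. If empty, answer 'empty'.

pushleft(82): [82]
popleft(): []
pushleft(37): [37]
pushright(88): [37, 88]
popleft(): [88]
pushleft(77): [77, 88]
popright(): [77]
pushright(43): [77, 43]
pushright(58): [77, 43, 58]
pushleft(81): [81, 77, 43, 58]
popleft(): [77, 43, 58]
pushleft(98): [98, 77, 43, 58]
pushright(26): [98, 77, 43, 58, 26]
popright(): [98, 77, 43, 58]

Answer: 98 77 43 58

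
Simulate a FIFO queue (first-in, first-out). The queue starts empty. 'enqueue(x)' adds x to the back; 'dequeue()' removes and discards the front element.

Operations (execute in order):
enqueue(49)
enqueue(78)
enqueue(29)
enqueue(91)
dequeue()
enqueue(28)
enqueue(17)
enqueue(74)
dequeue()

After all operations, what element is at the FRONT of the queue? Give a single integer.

Answer: 29

Derivation:
enqueue(49): queue = [49]
enqueue(78): queue = [49, 78]
enqueue(29): queue = [49, 78, 29]
enqueue(91): queue = [49, 78, 29, 91]
dequeue(): queue = [78, 29, 91]
enqueue(28): queue = [78, 29, 91, 28]
enqueue(17): queue = [78, 29, 91, 28, 17]
enqueue(74): queue = [78, 29, 91, 28, 17, 74]
dequeue(): queue = [29, 91, 28, 17, 74]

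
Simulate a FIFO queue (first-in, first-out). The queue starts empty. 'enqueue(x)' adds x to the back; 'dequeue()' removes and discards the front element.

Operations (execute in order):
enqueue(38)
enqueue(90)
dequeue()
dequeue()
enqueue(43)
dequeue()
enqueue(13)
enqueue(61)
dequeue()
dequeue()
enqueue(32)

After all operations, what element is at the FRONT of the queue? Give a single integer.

Answer: 32

Derivation:
enqueue(38): queue = [38]
enqueue(90): queue = [38, 90]
dequeue(): queue = [90]
dequeue(): queue = []
enqueue(43): queue = [43]
dequeue(): queue = []
enqueue(13): queue = [13]
enqueue(61): queue = [13, 61]
dequeue(): queue = [61]
dequeue(): queue = []
enqueue(32): queue = [32]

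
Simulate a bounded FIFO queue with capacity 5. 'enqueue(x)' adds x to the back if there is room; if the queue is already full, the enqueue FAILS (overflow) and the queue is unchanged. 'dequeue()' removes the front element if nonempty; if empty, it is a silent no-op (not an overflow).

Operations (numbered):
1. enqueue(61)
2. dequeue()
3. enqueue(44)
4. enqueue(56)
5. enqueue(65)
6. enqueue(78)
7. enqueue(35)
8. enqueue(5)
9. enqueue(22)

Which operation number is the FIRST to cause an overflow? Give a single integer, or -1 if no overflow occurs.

Answer: 8

Derivation:
1. enqueue(61): size=1
2. dequeue(): size=0
3. enqueue(44): size=1
4. enqueue(56): size=2
5. enqueue(65): size=3
6. enqueue(78): size=4
7. enqueue(35): size=5
8. enqueue(5): size=5=cap → OVERFLOW (fail)
9. enqueue(22): size=5=cap → OVERFLOW (fail)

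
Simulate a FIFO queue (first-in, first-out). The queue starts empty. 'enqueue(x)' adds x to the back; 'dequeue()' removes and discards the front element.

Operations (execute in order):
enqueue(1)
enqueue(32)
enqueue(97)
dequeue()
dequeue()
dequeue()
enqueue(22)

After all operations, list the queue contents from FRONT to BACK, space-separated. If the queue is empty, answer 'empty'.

Answer: 22

Derivation:
enqueue(1): [1]
enqueue(32): [1, 32]
enqueue(97): [1, 32, 97]
dequeue(): [32, 97]
dequeue(): [97]
dequeue(): []
enqueue(22): [22]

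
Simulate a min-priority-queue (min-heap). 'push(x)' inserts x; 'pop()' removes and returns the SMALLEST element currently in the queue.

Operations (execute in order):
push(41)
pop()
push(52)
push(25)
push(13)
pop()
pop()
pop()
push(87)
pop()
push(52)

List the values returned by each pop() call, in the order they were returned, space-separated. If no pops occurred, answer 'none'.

push(41): heap contents = [41]
pop() → 41: heap contents = []
push(52): heap contents = [52]
push(25): heap contents = [25, 52]
push(13): heap contents = [13, 25, 52]
pop() → 13: heap contents = [25, 52]
pop() → 25: heap contents = [52]
pop() → 52: heap contents = []
push(87): heap contents = [87]
pop() → 87: heap contents = []
push(52): heap contents = [52]

Answer: 41 13 25 52 87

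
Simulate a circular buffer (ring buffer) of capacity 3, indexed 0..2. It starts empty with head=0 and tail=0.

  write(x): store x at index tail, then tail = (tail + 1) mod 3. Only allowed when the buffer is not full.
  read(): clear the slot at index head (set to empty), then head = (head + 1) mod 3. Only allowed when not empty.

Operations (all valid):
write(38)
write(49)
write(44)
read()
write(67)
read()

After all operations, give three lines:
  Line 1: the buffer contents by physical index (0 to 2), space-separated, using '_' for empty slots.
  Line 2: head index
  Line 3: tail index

Answer: 67 _ 44
2
1

Derivation:
write(38): buf=[38 _ _], head=0, tail=1, size=1
write(49): buf=[38 49 _], head=0, tail=2, size=2
write(44): buf=[38 49 44], head=0, tail=0, size=3
read(): buf=[_ 49 44], head=1, tail=0, size=2
write(67): buf=[67 49 44], head=1, tail=1, size=3
read(): buf=[67 _ 44], head=2, tail=1, size=2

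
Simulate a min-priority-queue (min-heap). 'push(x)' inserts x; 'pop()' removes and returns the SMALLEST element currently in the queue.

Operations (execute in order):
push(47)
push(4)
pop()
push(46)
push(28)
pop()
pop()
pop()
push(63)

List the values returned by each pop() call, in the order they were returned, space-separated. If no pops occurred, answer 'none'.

push(47): heap contents = [47]
push(4): heap contents = [4, 47]
pop() → 4: heap contents = [47]
push(46): heap contents = [46, 47]
push(28): heap contents = [28, 46, 47]
pop() → 28: heap contents = [46, 47]
pop() → 46: heap contents = [47]
pop() → 47: heap contents = []
push(63): heap contents = [63]

Answer: 4 28 46 47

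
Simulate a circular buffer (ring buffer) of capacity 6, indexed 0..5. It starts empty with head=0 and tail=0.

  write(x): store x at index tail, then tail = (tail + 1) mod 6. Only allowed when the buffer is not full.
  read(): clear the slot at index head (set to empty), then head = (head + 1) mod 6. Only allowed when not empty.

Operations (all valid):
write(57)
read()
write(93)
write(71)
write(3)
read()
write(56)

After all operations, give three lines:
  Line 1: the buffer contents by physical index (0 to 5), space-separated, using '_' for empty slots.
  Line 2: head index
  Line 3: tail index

Answer: _ _ 71 3 56 _
2
5

Derivation:
write(57): buf=[57 _ _ _ _ _], head=0, tail=1, size=1
read(): buf=[_ _ _ _ _ _], head=1, tail=1, size=0
write(93): buf=[_ 93 _ _ _ _], head=1, tail=2, size=1
write(71): buf=[_ 93 71 _ _ _], head=1, tail=3, size=2
write(3): buf=[_ 93 71 3 _ _], head=1, tail=4, size=3
read(): buf=[_ _ 71 3 _ _], head=2, tail=4, size=2
write(56): buf=[_ _ 71 3 56 _], head=2, tail=5, size=3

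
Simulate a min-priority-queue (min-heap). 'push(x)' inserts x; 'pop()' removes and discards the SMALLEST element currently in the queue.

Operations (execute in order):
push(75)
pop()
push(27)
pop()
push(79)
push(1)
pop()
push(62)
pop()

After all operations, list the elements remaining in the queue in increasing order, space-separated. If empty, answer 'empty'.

Answer: 79

Derivation:
push(75): heap contents = [75]
pop() → 75: heap contents = []
push(27): heap contents = [27]
pop() → 27: heap contents = []
push(79): heap contents = [79]
push(1): heap contents = [1, 79]
pop() → 1: heap contents = [79]
push(62): heap contents = [62, 79]
pop() → 62: heap contents = [79]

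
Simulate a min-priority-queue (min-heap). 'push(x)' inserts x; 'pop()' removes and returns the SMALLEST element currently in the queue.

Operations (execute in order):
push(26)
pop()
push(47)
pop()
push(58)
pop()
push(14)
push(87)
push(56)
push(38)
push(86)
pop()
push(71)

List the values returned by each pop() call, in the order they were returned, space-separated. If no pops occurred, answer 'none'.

Answer: 26 47 58 14

Derivation:
push(26): heap contents = [26]
pop() → 26: heap contents = []
push(47): heap contents = [47]
pop() → 47: heap contents = []
push(58): heap contents = [58]
pop() → 58: heap contents = []
push(14): heap contents = [14]
push(87): heap contents = [14, 87]
push(56): heap contents = [14, 56, 87]
push(38): heap contents = [14, 38, 56, 87]
push(86): heap contents = [14, 38, 56, 86, 87]
pop() → 14: heap contents = [38, 56, 86, 87]
push(71): heap contents = [38, 56, 71, 86, 87]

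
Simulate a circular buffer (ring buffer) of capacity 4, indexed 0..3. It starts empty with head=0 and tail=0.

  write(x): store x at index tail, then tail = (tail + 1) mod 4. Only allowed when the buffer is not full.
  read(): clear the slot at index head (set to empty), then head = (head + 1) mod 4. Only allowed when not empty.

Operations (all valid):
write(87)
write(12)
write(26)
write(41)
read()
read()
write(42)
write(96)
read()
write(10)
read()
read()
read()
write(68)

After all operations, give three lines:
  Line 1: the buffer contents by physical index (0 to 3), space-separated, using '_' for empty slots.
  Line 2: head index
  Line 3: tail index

write(87): buf=[87 _ _ _], head=0, tail=1, size=1
write(12): buf=[87 12 _ _], head=0, tail=2, size=2
write(26): buf=[87 12 26 _], head=0, tail=3, size=3
write(41): buf=[87 12 26 41], head=0, tail=0, size=4
read(): buf=[_ 12 26 41], head=1, tail=0, size=3
read(): buf=[_ _ 26 41], head=2, tail=0, size=2
write(42): buf=[42 _ 26 41], head=2, tail=1, size=3
write(96): buf=[42 96 26 41], head=2, tail=2, size=4
read(): buf=[42 96 _ 41], head=3, tail=2, size=3
write(10): buf=[42 96 10 41], head=3, tail=3, size=4
read(): buf=[42 96 10 _], head=0, tail=3, size=3
read(): buf=[_ 96 10 _], head=1, tail=3, size=2
read(): buf=[_ _ 10 _], head=2, tail=3, size=1
write(68): buf=[_ _ 10 68], head=2, tail=0, size=2

Answer: _ _ 10 68
2
0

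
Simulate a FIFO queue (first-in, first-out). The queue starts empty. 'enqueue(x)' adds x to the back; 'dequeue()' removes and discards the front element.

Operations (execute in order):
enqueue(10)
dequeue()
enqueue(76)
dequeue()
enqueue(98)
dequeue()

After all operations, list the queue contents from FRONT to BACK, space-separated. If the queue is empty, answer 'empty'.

enqueue(10): [10]
dequeue(): []
enqueue(76): [76]
dequeue(): []
enqueue(98): [98]
dequeue(): []

Answer: empty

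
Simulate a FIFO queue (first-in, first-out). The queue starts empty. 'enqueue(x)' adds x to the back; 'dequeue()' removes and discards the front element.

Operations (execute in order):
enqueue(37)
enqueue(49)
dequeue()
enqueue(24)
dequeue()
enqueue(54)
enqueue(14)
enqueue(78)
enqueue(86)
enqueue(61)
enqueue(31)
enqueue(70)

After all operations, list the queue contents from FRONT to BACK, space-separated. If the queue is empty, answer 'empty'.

enqueue(37): [37]
enqueue(49): [37, 49]
dequeue(): [49]
enqueue(24): [49, 24]
dequeue(): [24]
enqueue(54): [24, 54]
enqueue(14): [24, 54, 14]
enqueue(78): [24, 54, 14, 78]
enqueue(86): [24, 54, 14, 78, 86]
enqueue(61): [24, 54, 14, 78, 86, 61]
enqueue(31): [24, 54, 14, 78, 86, 61, 31]
enqueue(70): [24, 54, 14, 78, 86, 61, 31, 70]

Answer: 24 54 14 78 86 61 31 70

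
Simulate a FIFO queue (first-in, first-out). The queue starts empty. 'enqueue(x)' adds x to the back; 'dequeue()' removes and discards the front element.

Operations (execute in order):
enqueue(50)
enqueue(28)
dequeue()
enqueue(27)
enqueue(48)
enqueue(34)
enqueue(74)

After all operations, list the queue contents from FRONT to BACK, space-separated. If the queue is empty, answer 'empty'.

Answer: 28 27 48 34 74

Derivation:
enqueue(50): [50]
enqueue(28): [50, 28]
dequeue(): [28]
enqueue(27): [28, 27]
enqueue(48): [28, 27, 48]
enqueue(34): [28, 27, 48, 34]
enqueue(74): [28, 27, 48, 34, 74]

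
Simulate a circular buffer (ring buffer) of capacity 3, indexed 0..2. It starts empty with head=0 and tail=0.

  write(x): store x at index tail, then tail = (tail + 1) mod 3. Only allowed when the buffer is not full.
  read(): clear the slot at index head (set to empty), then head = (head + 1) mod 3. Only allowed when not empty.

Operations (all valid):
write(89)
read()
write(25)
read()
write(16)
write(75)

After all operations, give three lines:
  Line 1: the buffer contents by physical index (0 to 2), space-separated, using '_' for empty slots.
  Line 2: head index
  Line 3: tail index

write(89): buf=[89 _ _], head=0, tail=1, size=1
read(): buf=[_ _ _], head=1, tail=1, size=0
write(25): buf=[_ 25 _], head=1, tail=2, size=1
read(): buf=[_ _ _], head=2, tail=2, size=0
write(16): buf=[_ _ 16], head=2, tail=0, size=1
write(75): buf=[75 _ 16], head=2, tail=1, size=2

Answer: 75 _ 16
2
1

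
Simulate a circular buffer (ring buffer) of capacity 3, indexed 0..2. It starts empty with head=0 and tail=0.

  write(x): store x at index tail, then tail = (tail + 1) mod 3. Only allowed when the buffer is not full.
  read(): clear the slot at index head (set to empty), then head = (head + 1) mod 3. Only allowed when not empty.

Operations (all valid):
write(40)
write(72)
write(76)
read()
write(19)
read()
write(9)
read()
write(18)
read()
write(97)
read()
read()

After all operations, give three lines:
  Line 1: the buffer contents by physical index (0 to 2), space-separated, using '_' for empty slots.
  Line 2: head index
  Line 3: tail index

Answer: 97 _ _
0
1

Derivation:
write(40): buf=[40 _ _], head=0, tail=1, size=1
write(72): buf=[40 72 _], head=0, tail=2, size=2
write(76): buf=[40 72 76], head=0, tail=0, size=3
read(): buf=[_ 72 76], head=1, tail=0, size=2
write(19): buf=[19 72 76], head=1, tail=1, size=3
read(): buf=[19 _ 76], head=2, tail=1, size=2
write(9): buf=[19 9 76], head=2, tail=2, size=3
read(): buf=[19 9 _], head=0, tail=2, size=2
write(18): buf=[19 9 18], head=0, tail=0, size=3
read(): buf=[_ 9 18], head=1, tail=0, size=2
write(97): buf=[97 9 18], head=1, tail=1, size=3
read(): buf=[97 _ 18], head=2, tail=1, size=2
read(): buf=[97 _ _], head=0, tail=1, size=1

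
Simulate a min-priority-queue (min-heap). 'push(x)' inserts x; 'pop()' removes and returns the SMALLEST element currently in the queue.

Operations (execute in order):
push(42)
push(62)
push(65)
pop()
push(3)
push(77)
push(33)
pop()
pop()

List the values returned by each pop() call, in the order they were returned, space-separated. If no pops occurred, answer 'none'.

push(42): heap contents = [42]
push(62): heap contents = [42, 62]
push(65): heap contents = [42, 62, 65]
pop() → 42: heap contents = [62, 65]
push(3): heap contents = [3, 62, 65]
push(77): heap contents = [3, 62, 65, 77]
push(33): heap contents = [3, 33, 62, 65, 77]
pop() → 3: heap contents = [33, 62, 65, 77]
pop() → 33: heap contents = [62, 65, 77]

Answer: 42 3 33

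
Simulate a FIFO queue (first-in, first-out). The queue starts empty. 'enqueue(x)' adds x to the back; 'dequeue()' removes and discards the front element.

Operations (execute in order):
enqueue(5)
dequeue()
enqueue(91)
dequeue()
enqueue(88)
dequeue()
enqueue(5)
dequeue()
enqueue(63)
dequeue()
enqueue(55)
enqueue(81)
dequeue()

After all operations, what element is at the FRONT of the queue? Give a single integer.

enqueue(5): queue = [5]
dequeue(): queue = []
enqueue(91): queue = [91]
dequeue(): queue = []
enqueue(88): queue = [88]
dequeue(): queue = []
enqueue(5): queue = [5]
dequeue(): queue = []
enqueue(63): queue = [63]
dequeue(): queue = []
enqueue(55): queue = [55]
enqueue(81): queue = [55, 81]
dequeue(): queue = [81]

Answer: 81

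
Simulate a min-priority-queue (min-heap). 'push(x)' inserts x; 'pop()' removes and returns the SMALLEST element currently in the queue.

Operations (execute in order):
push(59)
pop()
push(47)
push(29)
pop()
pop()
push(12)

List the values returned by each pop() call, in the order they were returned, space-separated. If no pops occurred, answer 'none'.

push(59): heap contents = [59]
pop() → 59: heap contents = []
push(47): heap contents = [47]
push(29): heap contents = [29, 47]
pop() → 29: heap contents = [47]
pop() → 47: heap contents = []
push(12): heap contents = [12]

Answer: 59 29 47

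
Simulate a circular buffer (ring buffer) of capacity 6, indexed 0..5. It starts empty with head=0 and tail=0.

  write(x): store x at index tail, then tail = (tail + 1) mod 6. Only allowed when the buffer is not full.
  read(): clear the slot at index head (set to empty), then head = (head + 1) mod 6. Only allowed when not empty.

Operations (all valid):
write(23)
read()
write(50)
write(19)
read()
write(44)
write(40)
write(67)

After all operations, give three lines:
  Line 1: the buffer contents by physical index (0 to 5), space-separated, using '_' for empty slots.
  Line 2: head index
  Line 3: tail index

Answer: _ _ 19 44 40 67
2
0

Derivation:
write(23): buf=[23 _ _ _ _ _], head=0, tail=1, size=1
read(): buf=[_ _ _ _ _ _], head=1, tail=1, size=0
write(50): buf=[_ 50 _ _ _ _], head=1, tail=2, size=1
write(19): buf=[_ 50 19 _ _ _], head=1, tail=3, size=2
read(): buf=[_ _ 19 _ _ _], head=2, tail=3, size=1
write(44): buf=[_ _ 19 44 _ _], head=2, tail=4, size=2
write(40): buf=[_ _ 19 44 40 _], head=2, tail=5, size=3
write(67): buf=[_ _ 19 44 40 67], head=2, tail=0, size=4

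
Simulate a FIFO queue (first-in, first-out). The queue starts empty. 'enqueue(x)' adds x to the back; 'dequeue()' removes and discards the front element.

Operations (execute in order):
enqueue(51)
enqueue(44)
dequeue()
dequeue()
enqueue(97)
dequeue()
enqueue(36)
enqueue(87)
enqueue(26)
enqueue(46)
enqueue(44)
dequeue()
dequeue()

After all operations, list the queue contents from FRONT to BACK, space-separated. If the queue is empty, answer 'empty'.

enqueue(51): [51]
enqueue(44): [51, 44]
dequeue(): [44]
dequeue(): []
enqueue(97): [97]
dequeue(): []
enqueue(36): [36]
enqueue(87): [36, 87]
enqueue(26): [36, 87, 26]
enqueue(46): [36, 87, 26, 46]
enqueue(44): [36, 87, 26, 46, 44]
dequeue(): [87, 26, 46, 44]
dequeue(): [26, 46, 44]

Answer: 26 46 44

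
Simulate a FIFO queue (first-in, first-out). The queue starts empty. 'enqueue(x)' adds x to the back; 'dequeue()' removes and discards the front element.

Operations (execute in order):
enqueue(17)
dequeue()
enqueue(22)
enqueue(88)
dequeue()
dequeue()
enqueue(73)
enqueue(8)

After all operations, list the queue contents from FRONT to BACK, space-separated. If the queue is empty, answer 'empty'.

enqueue(17): [17]
dequeue(): []
enqueue(22): [22]
enqueue(88): [22, 88]
dequeue(): [88]
dequeue(): []
enqueue(73): [73]
enqueue(8): [73, 8]

Answer: 73 8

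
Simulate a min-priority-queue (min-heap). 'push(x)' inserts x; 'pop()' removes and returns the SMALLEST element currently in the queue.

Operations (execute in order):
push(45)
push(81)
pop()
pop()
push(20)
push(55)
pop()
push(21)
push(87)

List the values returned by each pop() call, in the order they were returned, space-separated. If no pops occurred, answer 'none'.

push(45): heap contents = [45]
push(81): heap contents = [45, 81]
pop() → 45: heap contents = [81]
pop() → 81: heap contents = []
push(20): heap contents = [20]
push(55): heap contents = [20, 55]
pop() → 20: heap contents = [55]
push(21): heap contents = [21, 55]
push(87): heap contents = [21, 55, 87]

Answer: 45 81 20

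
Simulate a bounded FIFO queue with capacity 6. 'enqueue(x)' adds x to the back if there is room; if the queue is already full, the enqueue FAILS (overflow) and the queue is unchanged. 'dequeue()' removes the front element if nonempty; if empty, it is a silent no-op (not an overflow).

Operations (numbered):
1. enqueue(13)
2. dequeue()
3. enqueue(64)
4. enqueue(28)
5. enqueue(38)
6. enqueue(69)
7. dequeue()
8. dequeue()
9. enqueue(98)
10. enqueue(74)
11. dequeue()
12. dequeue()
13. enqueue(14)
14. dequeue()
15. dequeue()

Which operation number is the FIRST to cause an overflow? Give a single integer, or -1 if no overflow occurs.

1. enqueue(13): size=1
2. dequeue(): size=0
3. enqueue(64): size=1
4. enqueue(28): size=2
5. enqueue(38): size=3
6. enqueue(69): size=4
7. dequeue(): size=3
8. dequeue(): size=2
9. enqueue(98): size=3
10. enqueue(74): size=4
11. dequeue(): size=3
12. dequeue(): size=2
13. enqueue(14): size=3
14. dequeue(): size=2
15. dequeue(): size=1

Answer: -1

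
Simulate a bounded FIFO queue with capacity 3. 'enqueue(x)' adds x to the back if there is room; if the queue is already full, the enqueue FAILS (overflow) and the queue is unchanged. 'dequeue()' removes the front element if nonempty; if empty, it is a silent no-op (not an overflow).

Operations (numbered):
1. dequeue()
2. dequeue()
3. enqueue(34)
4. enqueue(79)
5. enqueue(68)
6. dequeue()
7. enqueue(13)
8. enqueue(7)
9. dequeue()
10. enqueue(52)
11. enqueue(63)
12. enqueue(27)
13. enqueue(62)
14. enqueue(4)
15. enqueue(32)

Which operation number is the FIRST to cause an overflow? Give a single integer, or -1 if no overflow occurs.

Answer: 8

Derivation:
1. dequeue(): empty, no-op, size=0
2. dequeue(): empty, no-op, size=0
3. enqueue(34): size=1
4. enqueue(79): size=2
5. enqueue(68): size=3
6. dequeue(): size=2
7. enqueue(13): size=3
8. enqueue(7): size=3=cap → OVERFLOW (fail)
9. dequeue(): size=2
10. enqueue(52): size=3
11. enqueue(63): size=3=cap → OVERFLOW (fail)
12. enqueue(27): size=3=cap → OVERFLOW (fail)
13. enqueue(62): size=3=cap → OVERFLOW (fail)
14. enqueue(4): size=3=cap → OVERFLOW (fail)
15. enqueue(32): size=3=cap → OVERFLOW (fail)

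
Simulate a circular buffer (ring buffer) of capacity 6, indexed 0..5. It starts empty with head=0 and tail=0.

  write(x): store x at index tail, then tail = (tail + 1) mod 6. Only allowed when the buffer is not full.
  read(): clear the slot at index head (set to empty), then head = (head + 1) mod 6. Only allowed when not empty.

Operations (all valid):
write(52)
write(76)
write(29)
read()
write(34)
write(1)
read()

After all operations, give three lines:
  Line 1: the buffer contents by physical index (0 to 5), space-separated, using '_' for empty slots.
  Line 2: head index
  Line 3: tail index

Answer: _ _ 29 34 1 _
2
5

Derivation:
write(52): buf=[52 _ _ _ _ _], head=0, tail=1, size=1
write(76): buf=[52 76 _ _ _ _], head=0, tail=2, size=2
write(29): buf=[52 76 29 _ _ _], head=0, tail=3, size=3
read(): buf=[_ 76 29 _ _ _], head=1, tail=3, size=2
write(34): buf=[_ 76 29 34 _ _], head=1, tail=4, size=3
write(1): buf=[_ 76 29 34 1 _], head=1, tail=5, size=4
read(): buf=[_ _ 29 34 1 _], head=2, tail=5, size=3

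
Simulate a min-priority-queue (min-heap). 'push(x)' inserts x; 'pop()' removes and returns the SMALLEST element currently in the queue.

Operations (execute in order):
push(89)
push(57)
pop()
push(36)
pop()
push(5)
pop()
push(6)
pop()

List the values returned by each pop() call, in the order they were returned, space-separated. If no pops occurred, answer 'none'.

push(89): heap contents = [89]
push(57): heap contents = [57, 89]
pop() → 57: heap contents = [89]
push(36): heap contents = [36, 89]
pop() → 36: heap contents = [89]
push(5): heap contents = [5, 89]
pop() → 5: heap contents = [89]
push(6): heap contents = [6, 89]
pop() → 6: heap contents = [89]

Answer: 57 36 5 6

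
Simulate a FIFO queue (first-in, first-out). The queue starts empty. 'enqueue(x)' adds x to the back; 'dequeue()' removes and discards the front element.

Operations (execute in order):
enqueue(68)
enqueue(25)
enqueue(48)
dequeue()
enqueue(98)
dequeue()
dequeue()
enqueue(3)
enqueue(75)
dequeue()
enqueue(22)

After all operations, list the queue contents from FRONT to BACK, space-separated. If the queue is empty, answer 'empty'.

enqueue(68): [68]
enqueue(25): [68, 25]
enqueue(48): [68, 25, 48]
dequeue(): [25, 48]
enqueue(98): [25, 48, 98]
dequeue(): [48, 98]
dequeue(): [98]
enqueue(3): [98, 3]
enqueue(75): [98, 3, 75]
dequeue(): [3, 75]
enqueue(22): [3, 75, 22]

Answer: 3 75 22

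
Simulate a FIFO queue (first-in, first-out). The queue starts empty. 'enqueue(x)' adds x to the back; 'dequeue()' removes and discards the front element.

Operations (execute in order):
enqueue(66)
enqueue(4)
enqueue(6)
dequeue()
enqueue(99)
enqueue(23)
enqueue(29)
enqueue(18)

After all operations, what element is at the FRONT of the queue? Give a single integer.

Answer: 4

Derivation:
enqueue(66): queue = [66]
enqueue(4): queue = [66, 4]
enqueue(6): queue = [66, 4, 6]
dequeue(): queue = [4, 6]
enqueue(99): queue = [4, 6, 99]
enqueue(23): queue = [4, 6, 99, 23]
enqueue(29): queue = [4, 6, 99, 23, 29]
enqueue(18): queue = [4, 6, 99, 23, 29, 18]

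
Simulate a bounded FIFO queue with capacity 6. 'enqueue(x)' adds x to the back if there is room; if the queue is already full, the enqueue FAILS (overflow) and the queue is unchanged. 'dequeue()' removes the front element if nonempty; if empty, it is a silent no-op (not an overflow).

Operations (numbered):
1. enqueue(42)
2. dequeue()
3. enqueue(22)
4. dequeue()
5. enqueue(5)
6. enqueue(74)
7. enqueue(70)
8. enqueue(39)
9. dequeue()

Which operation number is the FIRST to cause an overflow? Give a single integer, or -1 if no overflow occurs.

1. enqueue(42): size=1
2. dequeue(): size=0
3. enqueue(22): size=1
4. dequeue(): size=0
5. enqueue(5): size=1
6. enqueue(74): size=2
7. enqueue(70): size=3
8. enqueue(39): size=4
9. dequeue(): size=3

Answer: -1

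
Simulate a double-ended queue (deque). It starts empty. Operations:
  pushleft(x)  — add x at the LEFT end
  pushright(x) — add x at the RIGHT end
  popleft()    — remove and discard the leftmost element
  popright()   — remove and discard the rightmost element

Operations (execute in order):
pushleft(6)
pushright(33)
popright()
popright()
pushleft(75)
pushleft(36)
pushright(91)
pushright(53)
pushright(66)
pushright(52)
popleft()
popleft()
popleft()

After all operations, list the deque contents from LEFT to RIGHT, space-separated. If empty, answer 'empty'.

pushleft(6): [6]
pushright(33): [6, 33]
popright(): [6]
popright(): []
pushleft(75): [75]
pushleft(36): [36, 75]
pushright(91): [36, 75, 91]
pushright(53): [36, 75, 91, 53]
pushright(66): [36, 75, 91, 53, 66]
pushright(52): [36, 75, 91, 53, 66, 52]
popleft(): [75, 91, 53, 66, 52]
popleft(): [91, 53, 66, 52]
popleft(): [53, 66, 52]

Answer: 53 66 52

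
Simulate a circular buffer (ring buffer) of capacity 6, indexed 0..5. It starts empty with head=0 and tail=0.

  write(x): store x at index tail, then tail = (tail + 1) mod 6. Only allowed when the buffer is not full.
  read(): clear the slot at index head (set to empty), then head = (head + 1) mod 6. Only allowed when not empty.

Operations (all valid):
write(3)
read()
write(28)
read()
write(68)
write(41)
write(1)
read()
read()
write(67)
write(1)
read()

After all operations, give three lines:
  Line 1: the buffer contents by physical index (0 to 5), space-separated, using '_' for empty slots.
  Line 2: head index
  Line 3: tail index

write(3): buf=[3 _ _ _ _ _], head=0, tail=1, size=1
read(): buf=[_ _ _ _ _ _], head=1, tail=1, size=0
write(28): buf=[_ 28 _ _ _ _], head=1, tail=2, size=1
read(): buf=[_ _ _ _ _ _], head=2, tail=2, size=0
write(68): buf=[_ _ 68 _ _ _], head=2, tail=3, size=1
write(41): buf=[_ _ 68 41 _ _], head=2, tail=4, size=2
write(1): buf=[_ _ 68 41 1 _], head=2, tail=5, size=3
read(): buf=[_ _ _ 41 1 _], head=3, tail=5, size=2
read(): buf=[_ _ _ _ 1 _], head=4, tail=5, size=1
write(67): buf=[_ _ _ _ 1 67], head=4, tail=0, size=2
write(1): buf=[1 _ _ _ 1 67], head=4, tail=1, size=3
read(): buf=[1 _ _ _ _ 67], head=5, tail=1, size=2

Answer: 1 _ _ _ _ 67
5
1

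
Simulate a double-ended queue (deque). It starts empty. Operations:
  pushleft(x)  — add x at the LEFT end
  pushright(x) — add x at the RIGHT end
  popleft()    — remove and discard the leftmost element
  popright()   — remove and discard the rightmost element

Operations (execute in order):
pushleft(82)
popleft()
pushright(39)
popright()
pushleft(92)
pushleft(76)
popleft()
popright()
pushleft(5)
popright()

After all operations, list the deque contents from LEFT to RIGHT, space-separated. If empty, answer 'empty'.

Answer: empty

Derivation:
pushleft(82): [82]
popleft(): []
pushright(39): [39]
popright(): []
pushleft(92): [92]
pushleft(76): [76, 92]
popleft(): [92]
popright(): []
pushleft(5): [5]
popright(): []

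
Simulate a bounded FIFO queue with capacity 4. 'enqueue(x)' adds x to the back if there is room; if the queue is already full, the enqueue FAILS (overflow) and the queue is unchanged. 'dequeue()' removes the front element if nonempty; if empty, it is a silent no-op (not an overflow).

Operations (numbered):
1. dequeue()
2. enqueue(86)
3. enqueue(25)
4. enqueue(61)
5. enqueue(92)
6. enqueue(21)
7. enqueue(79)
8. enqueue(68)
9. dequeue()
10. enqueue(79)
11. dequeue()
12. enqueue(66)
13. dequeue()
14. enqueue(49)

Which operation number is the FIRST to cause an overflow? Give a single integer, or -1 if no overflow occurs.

Answer: 6

Derivation:
1. dequeue(): empty, no-op, size=0
2. enqueue(86): size=1
3. enqueue(25): size=2
4. enqueue(61): size=3
5. enqueue(92): size=4
6. enqueue(21): size=4=cap → OVERFLOW (fail)
7. enqueue(79): size=4=cap → OVERFLOW (fail)
8. enqueue(68): size=4=cap → OVERFLOW (fail)
9. dequeue(): size=3
10. enqueue(79): size=4
11. dequeue(): size=3
12. enqueue(66): size=4
13. dequeue(): size=3
14. enqueue(49): size=4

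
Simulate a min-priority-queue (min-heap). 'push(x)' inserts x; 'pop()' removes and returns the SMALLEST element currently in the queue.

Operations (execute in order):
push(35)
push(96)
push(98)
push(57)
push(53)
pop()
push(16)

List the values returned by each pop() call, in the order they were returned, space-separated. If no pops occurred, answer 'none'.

push(35): heap contents = [35]
push(96): heap contents = [35, 96]
push(98): heap contents = [35, 96, 98]
push(57): heap contents = [35, 57, 96, 98]
push(53): heap contents = [35, 53, 57, 96, 98]
pop() → 35: heap contents = [53, 57, 96, 98]
push(16): heap contents = [16, 53, 57, 96, 98]

Answer: 35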